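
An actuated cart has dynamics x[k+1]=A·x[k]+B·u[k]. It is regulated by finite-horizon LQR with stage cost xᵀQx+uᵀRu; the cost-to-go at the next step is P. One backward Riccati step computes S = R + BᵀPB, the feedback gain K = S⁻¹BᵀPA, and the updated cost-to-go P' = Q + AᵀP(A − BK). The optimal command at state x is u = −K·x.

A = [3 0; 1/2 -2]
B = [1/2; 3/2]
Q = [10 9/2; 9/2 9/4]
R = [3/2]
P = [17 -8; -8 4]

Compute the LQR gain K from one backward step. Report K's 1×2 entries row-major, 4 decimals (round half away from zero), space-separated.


BᵀP = [-3.5000 2.0000]
S = R + BᵀPB = [3/2] + [1.2500] = [2.7500]
BᵀPA = [-9.5000 -4.0000]
K = S⁻¹·BᵀPA = [-3.4545 -1.4545]
A−BK = [4.7273 0.7273; 5.6818 0.1818]
AᵀP(A−BK) = [97.1818 30.1818; 30.1818 10.1818]
P' = Q + AᵀP(A−BK) = [107.1818 34.6818; 34.6818 12.4318]
tr(P') = 119.6136

-3.4545 -1.4545


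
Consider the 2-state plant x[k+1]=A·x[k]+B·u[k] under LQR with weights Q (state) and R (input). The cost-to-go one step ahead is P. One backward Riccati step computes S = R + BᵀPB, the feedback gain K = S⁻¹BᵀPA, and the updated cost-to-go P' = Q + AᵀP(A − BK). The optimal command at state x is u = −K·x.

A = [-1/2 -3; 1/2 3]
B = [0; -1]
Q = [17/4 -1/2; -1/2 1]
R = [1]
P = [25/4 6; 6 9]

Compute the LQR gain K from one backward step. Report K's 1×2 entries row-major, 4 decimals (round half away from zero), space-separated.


-0.1500 -0.9000

BᵀP = [-6.0000 -9.0000]
S = R + BᵀPB = [1] + [9.0000] = [10.0000]
BᵀPA = [-1.5000 -9.0000]
K = S⁻¹·BᵀPA = [-0.1500 -0.9000]
A−BK = [-0.5000 -3.0000; 0.3500 2.1000]
AᵀP(A−BK) = [0.5875 3.5250; 3.5250 21.1500]
P' = Q + AᵀP(A−BK) = [4.8375 3.0250; 3.0250 22.1500]
tr(P') = 26.9875


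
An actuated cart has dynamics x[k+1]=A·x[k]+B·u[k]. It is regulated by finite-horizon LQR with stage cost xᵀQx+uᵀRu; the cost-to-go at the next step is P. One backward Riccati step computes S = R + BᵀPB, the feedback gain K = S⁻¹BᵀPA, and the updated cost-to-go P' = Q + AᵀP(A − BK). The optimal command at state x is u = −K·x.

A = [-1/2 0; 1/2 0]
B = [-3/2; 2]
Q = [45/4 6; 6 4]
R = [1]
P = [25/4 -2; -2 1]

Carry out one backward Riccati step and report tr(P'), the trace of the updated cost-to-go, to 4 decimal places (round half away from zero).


BᵀP = [-13.3750 5.0000]
S = R + BᵀPB = [1] + [30.0625] = [31.0625]
BᵀPA = [9.1875 0.0000]
K = S⁻¹·BᵀPA = [0.2958 0.0000]
A−BK = [-0.0563 0.0000; -0.0915 0.0000]
AᵀP(A−BK) = [0.0951 0.0000; 0.0000 0.0000]
P' = Q + AᵀP(A−BK) = [11.3451 6.0000; 6.0000 4.0000]
tr(P') = 15.3451

15.3451


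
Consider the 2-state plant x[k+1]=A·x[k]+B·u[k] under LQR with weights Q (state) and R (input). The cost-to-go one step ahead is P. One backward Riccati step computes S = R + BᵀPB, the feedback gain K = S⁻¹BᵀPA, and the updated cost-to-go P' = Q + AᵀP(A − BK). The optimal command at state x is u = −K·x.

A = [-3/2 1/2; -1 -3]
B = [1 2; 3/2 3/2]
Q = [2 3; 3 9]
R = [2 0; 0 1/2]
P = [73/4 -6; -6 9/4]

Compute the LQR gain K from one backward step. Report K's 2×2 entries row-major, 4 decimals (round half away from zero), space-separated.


-0.0376 -0.4538 -0.7537 1.0863

BᵀP = [9.2500 -2.6250; 27.5000 -8.6250]
S = R + BᵀPB = [2 0; 0 1/2] + [5.3125 14.5625; 14.5625 42.0625] = [7.3125 14.5625; 14.5625 42.5625]
BᵀPA = [-11.2500 12.5000; -32.6250 39.6250]
K = S⁻¹·BᵀPA = [-0.0376 -0.4538; -0.7537 1.0863]
A−BK = [0.0449 -1.2187; 0.1869 -3.9486]
AᵀP(A−BK) = [0.3015 -0.6039; -0.6039 5.4424]
P' = Q + AᵀP(A−BK) = [2.3015 2.3961; 2.3961 14.4424]
tr(P') = 16.7439


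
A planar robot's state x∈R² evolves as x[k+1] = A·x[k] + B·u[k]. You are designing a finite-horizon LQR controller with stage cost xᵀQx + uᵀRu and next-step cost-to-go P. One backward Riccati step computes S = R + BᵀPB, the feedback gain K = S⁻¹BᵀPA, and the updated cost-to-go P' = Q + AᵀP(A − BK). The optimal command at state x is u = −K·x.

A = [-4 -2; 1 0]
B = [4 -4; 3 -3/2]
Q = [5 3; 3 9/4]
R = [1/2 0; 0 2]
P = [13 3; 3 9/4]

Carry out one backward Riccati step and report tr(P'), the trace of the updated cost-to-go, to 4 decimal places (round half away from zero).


16.2999

BᵀP = [61.0000 18.7500; -56.5000 -15.3750]
S = R + BᵀPB = [1/2 0; 0 2] + [300.2500 -272.1250; -272.1250 249.0625] = [300.7500 -272.1250; -272.1250 251.0625]
BᵀPA = [-225.2500 -122.0000; 210.6250 113.0000]
K = S⁻¹·BᵀPA = [0.5254 0.0828; 1.4084 0.5399]
A−BK = [-0.4679 -0.1719; 1.5364 0.5613]
AᵀP(A−BK) = [7.9495 2.9482; 2.9482 1.1004]
P' = Q + AᵀP(A−BK) = [12.9495 5.9482; 5.9482 3.3504]
tr(P') = 16.2999


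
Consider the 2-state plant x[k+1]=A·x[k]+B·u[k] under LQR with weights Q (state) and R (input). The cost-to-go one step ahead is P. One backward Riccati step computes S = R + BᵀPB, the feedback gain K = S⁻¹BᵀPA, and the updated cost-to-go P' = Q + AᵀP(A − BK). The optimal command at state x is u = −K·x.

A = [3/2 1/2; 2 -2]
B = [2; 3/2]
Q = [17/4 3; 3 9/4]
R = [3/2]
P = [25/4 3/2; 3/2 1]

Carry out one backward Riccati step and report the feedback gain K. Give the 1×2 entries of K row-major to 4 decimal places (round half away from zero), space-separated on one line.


0.8245 -0.0430

BᵀP = [14.7500 4.5000]
S = R + BᵀPB = [3/2] + [36.2500] = [37.7500]
BᵀPA = [31.1250 -1.6250]
K = S⁻¹·BᵀPA = [0.8245 -0.0430]
A−BK = [-0.1490 0.5861; 0.7632 -1.9354]
AᵀP(A−BK) = [1.3998 -0.9727; -0.9727 2.4925]
P' = Q + AᵀP(A−BK) = [5.6498 2.0273; 2.0273 4.7425]
tr(P') = 10.3924


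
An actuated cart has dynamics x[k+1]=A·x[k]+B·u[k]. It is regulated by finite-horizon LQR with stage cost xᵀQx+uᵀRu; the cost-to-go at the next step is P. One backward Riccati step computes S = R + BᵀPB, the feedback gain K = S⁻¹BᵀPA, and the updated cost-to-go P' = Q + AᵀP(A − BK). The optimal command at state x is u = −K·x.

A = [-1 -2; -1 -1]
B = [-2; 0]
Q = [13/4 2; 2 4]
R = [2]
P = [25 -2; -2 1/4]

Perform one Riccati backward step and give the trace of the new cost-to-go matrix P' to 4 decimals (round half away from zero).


BᵀP = [-50.0000 4.0000]
S = R + BᵀPB = [2] + [100.0000] = [102.0000]
BᵀPA = [46.0000 96.0000]
K = S⁻¹·BᵀPA = [0.4510 0.9412]
A−BK = [-0.0980 -0.1176; -1.0000 -1.0000]
AᵀP(A−BK) = [0.5049 0.9559; 0.9559 1.8971]
P' = Q + AᵀP(A−BK) = [3.7549 2.9559; 2.9559 5.8971]
tr(P') = 9.6520

9.6520


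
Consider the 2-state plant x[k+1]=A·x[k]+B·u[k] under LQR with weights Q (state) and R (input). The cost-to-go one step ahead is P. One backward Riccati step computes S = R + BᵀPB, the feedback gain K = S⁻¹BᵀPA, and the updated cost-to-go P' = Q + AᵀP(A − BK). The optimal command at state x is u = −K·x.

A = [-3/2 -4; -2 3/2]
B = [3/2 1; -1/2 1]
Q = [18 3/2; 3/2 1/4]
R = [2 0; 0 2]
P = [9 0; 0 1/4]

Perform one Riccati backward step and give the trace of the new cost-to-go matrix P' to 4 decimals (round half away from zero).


BᵀP = [13.5000 -0.1250; 9.0000 0.2500]
S = R + BᵀPB = [2 0; 0 2] + [20.3125 13.3750; 13.3750 9.2500] = [22.3125 13.3750; 13.3750 11.2500]
BᵀPA = [-20.0000 -54.1875; -14.0000 -35.6250]
K = S⁻¹·BᵀPA = [-0.5234 -1.8458; -0.6222 -0.9723]
A−BK = [-0.0927 -0.2591; -1.6395 1.5494]
AᵀP(A−BK) = [2.0715 2.7231; 2.7231 9.9086]
P' = Q + AᵀP(A−BK) = [20.0715 4.2231; 4.2231 10.1586]
tr(P') = 30.2301

30.2301


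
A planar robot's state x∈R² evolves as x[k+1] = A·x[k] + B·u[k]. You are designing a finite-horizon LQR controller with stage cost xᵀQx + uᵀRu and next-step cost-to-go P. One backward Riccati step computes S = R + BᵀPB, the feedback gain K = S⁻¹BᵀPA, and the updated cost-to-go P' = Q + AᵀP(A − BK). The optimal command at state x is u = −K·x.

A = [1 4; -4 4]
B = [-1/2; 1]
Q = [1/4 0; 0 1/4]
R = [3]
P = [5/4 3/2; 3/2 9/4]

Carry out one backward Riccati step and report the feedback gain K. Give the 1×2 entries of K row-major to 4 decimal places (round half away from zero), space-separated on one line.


-1.2615 2.3385

BᵀP = [0.8750 1.5000]
S = R + BᵀPB = [3] + [1.0625] = [4.0625]
BᵀPA = [-5.1250 9.5000]
K = S⁻¹·BᵀPA = [-1.2615 2.3385]
A−BK = [0.3692 5.1692; -2.7385 1.6615]
AᵀP(A−BK) = [18.7846 -37.0154; -37.0154 81.7846]
P' = Q + AᵀP(A−BK) = [19.0346 -37.0154; -37.0154 82.0346]
tr(P') = 101.0692


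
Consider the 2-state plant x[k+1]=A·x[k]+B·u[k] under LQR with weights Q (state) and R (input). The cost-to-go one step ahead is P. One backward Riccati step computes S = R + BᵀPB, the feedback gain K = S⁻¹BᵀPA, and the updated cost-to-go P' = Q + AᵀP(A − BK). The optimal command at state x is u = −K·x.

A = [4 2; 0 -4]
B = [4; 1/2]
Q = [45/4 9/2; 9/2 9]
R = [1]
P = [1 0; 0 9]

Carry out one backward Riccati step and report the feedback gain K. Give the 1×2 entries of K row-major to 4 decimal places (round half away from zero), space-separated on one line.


BᵀP = [4.0000 4.5000]
S = R + BᵀPB = [1] + [18.2500] = [19.2500]
BᵀPA = [16.0000 -10.0000]
K = S⁻¹·BᵀPA = [0.8312 -0.5195]
A−BK = [0.6753 4.0779; -0.4156 -3.7403]
AᵀP(A−BK) = [2.7013 16.3117; 16.3117 142.8052]
P' = Q + AᵀP(A−BK) = [13.9513 20.8117; 20.8117 151.8052]
tr(P') = 165.7565

0.8312 -0.5195


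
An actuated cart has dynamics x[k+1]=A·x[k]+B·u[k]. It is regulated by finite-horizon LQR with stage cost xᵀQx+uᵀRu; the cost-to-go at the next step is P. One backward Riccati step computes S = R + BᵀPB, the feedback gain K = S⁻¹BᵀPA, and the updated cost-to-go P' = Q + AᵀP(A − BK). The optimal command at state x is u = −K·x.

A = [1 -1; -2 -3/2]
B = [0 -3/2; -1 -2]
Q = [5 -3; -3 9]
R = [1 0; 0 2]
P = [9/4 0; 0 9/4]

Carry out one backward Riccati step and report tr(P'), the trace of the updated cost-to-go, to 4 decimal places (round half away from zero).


BᵀP = [0.0000 -2.2500; -3.3750 -4.5000]
S = R + BᵀPB = [1 0; 0 2] + [2.2500 4.5000; 4.5000 14.0625] = [3.2500 4.5000; 4.5000 16.0625]
BᵀPA = [4.5000 3.3750; 5.6250 10.1250]
K = S⁻¹·BᵀPA = [1.4699 0.2707; -0.0616 0.5545]
A−BK = [0.9076 -0.1682; -0.6533 -0.1203]
AᵀP(A−BK) = [4.9819 0.1628; 0.1628 0.7845]
P' = Q + AᵀP(A−BK) = [9.9819 -2.8372; -2.8372 9.7845]
tr(P') = 19.7664

19.7664


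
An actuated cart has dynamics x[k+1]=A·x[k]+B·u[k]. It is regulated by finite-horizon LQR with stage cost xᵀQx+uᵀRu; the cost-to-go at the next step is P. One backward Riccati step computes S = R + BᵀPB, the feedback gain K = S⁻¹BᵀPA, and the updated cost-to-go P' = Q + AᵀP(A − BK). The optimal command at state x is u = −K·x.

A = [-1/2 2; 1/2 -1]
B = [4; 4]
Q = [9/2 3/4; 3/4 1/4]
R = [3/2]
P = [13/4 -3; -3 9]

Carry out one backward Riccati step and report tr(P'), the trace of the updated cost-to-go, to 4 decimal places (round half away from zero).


BᵀP = [1.0000 24.0000]
S = R + BᵀPB = [3/2] + [100.0000] = [101.5000]
BᵀPA = [11.5000 -22.0000]
K = S⁻¹·BᵀPA = [0.1133 -0.2167]
A−BK = [-0.9532 2.8670; 0.0468 -0.1330]
AᵀP(A−BK) = [3.2595 -9.7574; -9.7574 29.2315]
P' = Q + AᵀP(A−BK) = [7.7595 -9.0074; -9.0074 29.4815]
tr(P') = 37.2411

37.2411


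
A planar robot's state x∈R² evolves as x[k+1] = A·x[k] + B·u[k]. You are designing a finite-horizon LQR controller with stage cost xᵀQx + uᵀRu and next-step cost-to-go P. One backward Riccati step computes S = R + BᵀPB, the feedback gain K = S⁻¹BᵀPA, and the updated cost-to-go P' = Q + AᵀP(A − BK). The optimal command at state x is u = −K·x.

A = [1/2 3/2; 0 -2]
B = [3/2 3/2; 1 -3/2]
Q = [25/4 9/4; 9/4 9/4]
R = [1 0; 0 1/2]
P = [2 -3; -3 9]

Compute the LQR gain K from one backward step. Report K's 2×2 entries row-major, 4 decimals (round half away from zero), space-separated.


BᵀP = [0.0000 4.5000; 7.5000 -18.0000]
S = R + BᵀPB = [1 0; 0 1/2] + [4.5000 -6.7500; -6.7500 38.2500] = [5.5000 -6.7500; -6.7500 38.7500]
BᵀPA = [0.0000 -9.0000; 3.7500 47.2500]
K = S⁻¹·BᵀPA = [0.1511 -0.1779; 0.1231 1.1884]
A−BK = [0.0888 -0.0157; 0.0336 -0.0395]
AᵀP(A−BK) = [0.0384 0.0436; 0.0436 0.7486]
P' = Q + AᵀP(A−BK) = [6.2884 2.2936; 2.2936 2.9986]
tr(P') = 9.2870

0.1511 -0.1779 0.1231 1.1884


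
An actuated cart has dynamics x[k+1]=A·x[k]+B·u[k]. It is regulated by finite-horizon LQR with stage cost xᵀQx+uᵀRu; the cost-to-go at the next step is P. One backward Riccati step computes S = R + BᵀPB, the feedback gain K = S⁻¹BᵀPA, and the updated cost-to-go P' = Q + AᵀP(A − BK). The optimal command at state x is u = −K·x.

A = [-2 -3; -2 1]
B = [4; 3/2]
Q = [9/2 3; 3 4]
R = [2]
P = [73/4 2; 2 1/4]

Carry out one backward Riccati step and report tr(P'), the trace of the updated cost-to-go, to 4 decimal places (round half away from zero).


10.1942

BᵀP = [76.0000 8.3750]
S = R + BᵀPB = [2] + [316.5625] = [318.5625]
BᵀPA = [-168.7500 -219.6250]
K = S⁻¹·BᵀPA = [-0.5297 -0.6894]
A−BK = [0.1189 -0.2423; -1.2054 2.0341]
AᵀP(A−BK) = [0.6092 0.6595; 0.6595 1.0850]
P' = Q + AᵀP(A−BK) = [5.1092 3.6595; 3.6595 5.0850]
tr(P') = 10.1942


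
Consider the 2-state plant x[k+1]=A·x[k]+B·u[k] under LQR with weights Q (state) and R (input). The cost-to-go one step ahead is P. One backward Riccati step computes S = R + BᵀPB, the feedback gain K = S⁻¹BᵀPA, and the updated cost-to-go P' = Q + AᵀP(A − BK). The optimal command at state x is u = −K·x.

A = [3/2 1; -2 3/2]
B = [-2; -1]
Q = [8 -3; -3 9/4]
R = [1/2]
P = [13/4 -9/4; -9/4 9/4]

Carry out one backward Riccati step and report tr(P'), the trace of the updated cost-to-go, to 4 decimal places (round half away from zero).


23.9907

BᵀP = [-4.2500 2.2500]
S = R + BᵀPB = [1/2] + [6.2500] = [6.7500]
BᵀPA = [-10.8750 -0.8750]
K = S⁻¹·BᵀPA = [-1.6111 -0.1296]
A−BK = [-1.7222 0.7407; -3.6111 1.3704]
AᵀP(A−BK) = [12.2917 -3.8472; -3.8472 1.4491]
P' = Q + AᵀP(A−BK) = [20.2917 -6.8472; -6.8472 3.6991]
tr(P') = 23.9907


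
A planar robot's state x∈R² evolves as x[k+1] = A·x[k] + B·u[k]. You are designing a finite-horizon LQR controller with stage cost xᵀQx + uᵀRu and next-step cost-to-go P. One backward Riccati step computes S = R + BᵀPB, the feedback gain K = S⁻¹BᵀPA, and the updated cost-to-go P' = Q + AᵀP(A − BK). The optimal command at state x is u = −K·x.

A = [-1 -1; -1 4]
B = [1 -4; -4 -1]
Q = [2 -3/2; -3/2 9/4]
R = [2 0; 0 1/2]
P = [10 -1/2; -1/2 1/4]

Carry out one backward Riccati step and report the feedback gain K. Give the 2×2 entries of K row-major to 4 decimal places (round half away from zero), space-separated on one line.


BᵀP = [12.0000 -1.5000; -39.5000 1.7500]
S = R + BᵀPB = [2 0; 0 1/2] + [18.0000 -46.5000; -46.5000 156.2500] = [20.0000 -46.5000; -46.5000 156.7500]
BᵀPA = [-10.5000 -18.0000; 37.7500 46.5000]
K = S⁻¹·BᵀPA = [0.1126 -0.6777; 0.2742 0.0956]
A−BK = [-0.0157 0.0601; -0.2755 1.3847]
AᵀP(A−BK) = [0.0801 -0.2251; -0.2251 1.3554]
P' = Q + AᵀP(A−BK) = [2.0801 -1.7251; -1.7251 3.6054]
tr(P') = 5.6855

0.1126 -0.6777 0.2742 0.0956


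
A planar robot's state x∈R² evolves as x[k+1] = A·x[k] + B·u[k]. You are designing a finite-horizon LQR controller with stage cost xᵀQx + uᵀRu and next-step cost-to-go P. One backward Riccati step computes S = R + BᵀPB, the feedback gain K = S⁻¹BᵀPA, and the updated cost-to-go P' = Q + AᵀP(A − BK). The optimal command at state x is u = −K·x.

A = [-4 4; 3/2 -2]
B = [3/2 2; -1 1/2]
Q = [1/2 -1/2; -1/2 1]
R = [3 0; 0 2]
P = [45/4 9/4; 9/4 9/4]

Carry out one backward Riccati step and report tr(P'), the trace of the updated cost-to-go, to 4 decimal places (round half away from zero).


17.8459

BᵀP = [14.6250 1.1250; 23.6250 5.6250]
S = R + BᵀPB = [3 0; 0 2] + [20.8125 29.8125; 29.8125 50.0625] = [23.8125 29.8125; 29.8125 52.0625]
BᵀPA = [-56.8125 56.2500; -86.0625 83.2500]
K = S⁻¹·BᵀPA = [-1.1171 1.2726; -1.0134 0.8703]
A−BK = [-0.2976 0.3505; 0.8895 -1.1625]
AᵀP(A−BK) = [7.3832 -8.0492; -8.0492 8.9627]
P' = Q + AᵀP(A−BK) = [7.8832 -8.5492; -8.5492 9.9627]
tr(P') = 17.8459


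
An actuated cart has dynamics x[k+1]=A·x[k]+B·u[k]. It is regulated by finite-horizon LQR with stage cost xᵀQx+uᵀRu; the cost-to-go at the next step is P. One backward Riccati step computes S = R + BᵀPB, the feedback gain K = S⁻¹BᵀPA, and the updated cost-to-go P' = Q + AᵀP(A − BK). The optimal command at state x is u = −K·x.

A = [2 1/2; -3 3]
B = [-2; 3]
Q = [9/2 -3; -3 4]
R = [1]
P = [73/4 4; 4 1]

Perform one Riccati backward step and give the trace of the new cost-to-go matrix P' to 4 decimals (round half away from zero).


13.8179

BᵀP = [-24.5000 -5.0000]
S = R + BᵀPB = [1] + [34.0000] = [35.0000]
BᵀPA = [-34.0000 -27.2500]
K = S⁻¹·BᵀPA = [-0.9714 -0.7786]
A−BK = [0.0571 -1.0571; -0.0857 5.3357]
AᵀP(A−BK) = [0.9714 0.7786; 0.7786 4.3464]
P' = Q + AᵀP(A−BK) = [5.4714 -2.2214; -2.2214 8.3464]
tr(P') = 13.8179


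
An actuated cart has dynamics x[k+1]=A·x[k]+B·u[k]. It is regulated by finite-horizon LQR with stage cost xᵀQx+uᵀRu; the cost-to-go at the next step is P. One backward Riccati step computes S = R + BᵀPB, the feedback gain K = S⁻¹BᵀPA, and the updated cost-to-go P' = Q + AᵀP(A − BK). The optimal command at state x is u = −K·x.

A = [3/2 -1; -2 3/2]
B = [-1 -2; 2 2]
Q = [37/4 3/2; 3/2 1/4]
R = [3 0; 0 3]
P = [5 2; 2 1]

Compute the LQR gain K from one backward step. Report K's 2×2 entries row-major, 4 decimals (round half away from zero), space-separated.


BᵀP = [-1.0000 0.0000; -6.0000 -2.0000]
S = R + BᵀPB = [3 0; 0 3] + [1.0000 2.0000; 2.0000 8.0000] = [4.0000 2.0000; 2.0000 11.0000]
BᵀPA = [-1.5000 1.0000; -5.0000 3.0000]
K = S⁻¹·BᵀPA = [-0.1625 0.1250; -0.4250 0.2500]
A−BK = [0.4875 -0.3750; -0.8250 0.7500]
AᵀP(A−BK) = [0.8813 -0.5625; -0.5625 0.3750]
P' = Q + AᵀP(A−BK) = [10.1313 0.9375; 0.9375 0.6250]
tr(P') = 10.7563

-0.1625 0.1250 -0.4250 0.2500


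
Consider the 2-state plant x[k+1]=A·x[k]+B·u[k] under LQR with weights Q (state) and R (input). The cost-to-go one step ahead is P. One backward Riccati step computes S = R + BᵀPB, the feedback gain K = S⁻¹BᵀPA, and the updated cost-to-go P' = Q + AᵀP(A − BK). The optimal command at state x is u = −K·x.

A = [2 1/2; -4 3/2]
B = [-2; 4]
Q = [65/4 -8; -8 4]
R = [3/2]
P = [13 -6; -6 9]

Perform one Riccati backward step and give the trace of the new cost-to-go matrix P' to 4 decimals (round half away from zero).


28.7159

BᵀP = [-50.0000 48.0000]
S = R + BᵀPB = [3/2] + [292.0000] = [293.5000]
BᵀPA = [-292.0000 47.0000]
K = S⁻¹·BᵀPA = [-0.9949 0.1601]
A−BK = [0.0102 0.8203; -0.0204 0.8595]
AᵀP(A−BK) = [1.4923 -0.2402; -0.2402 6.9736]
P' = Q + AᵀP(A−BK) = [17.7423 -8.2402; -8.2402 10.9736]
tr(P') = 28.7159


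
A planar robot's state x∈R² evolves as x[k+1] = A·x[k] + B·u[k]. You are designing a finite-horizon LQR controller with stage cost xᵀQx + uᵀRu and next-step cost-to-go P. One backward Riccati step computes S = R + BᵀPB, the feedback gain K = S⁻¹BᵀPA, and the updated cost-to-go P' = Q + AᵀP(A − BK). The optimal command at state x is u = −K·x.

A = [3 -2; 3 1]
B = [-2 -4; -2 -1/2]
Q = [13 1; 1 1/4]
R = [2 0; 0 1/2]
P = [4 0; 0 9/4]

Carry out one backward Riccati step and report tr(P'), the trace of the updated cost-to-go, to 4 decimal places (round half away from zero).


17.8266

BᵀP = [-8.0000 -4.5000; -16.0000 -1.1250]
S = R + BᵀPB = [2 0; 0 1/2] + [25.0000 34.2500; 34.2500 64.5625] = [27.0000 34.2500; 34.2500 65.0625]
BᵀPA = [-37.5000 11.5000; -51.3750 30.8750]
K = S⁻¹·BᵀPA = [-1.1656 -0.5299; -0.1761 0.7535]
A−BK = [-0.0353 -0.0458; 0.5809 0.3170]
AᵀP(A−BK) = [3.4967 1.5896; 1.5896 1.0799]
P' = Q + AᵀP(A−BK) = [16.4967 2.5896; 2.5896 1.3299]
tr(P') = 17.8266


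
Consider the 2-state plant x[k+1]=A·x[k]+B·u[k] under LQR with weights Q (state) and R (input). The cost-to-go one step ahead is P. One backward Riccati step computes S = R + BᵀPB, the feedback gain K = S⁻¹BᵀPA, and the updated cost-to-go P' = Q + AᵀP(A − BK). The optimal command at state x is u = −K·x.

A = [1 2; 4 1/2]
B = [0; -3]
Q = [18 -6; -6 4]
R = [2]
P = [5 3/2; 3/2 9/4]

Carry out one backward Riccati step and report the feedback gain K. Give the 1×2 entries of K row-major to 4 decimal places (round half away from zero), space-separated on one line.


-1.4157 -0.5562

BᵀP = [-4.5000 -6.7500]
S = R + BᵀPB = [2] + [20.2500] = [22.2500]
BᵀPA = [-31.5000 -12.3750]
K = S⁻¹·BᵀPA = [-1.4157 -0.5562]
A−BK = [1.0000 2.0000; -0.2472 -1.1685]
AᵀP(A−BK) = [8.4045 9.7303; 9.7303 16.6798]
P' = Q + AᵀP(A−BK) = [26.4045 3.7303; 3.7303 20.6798]
tr(P') = 47.0843


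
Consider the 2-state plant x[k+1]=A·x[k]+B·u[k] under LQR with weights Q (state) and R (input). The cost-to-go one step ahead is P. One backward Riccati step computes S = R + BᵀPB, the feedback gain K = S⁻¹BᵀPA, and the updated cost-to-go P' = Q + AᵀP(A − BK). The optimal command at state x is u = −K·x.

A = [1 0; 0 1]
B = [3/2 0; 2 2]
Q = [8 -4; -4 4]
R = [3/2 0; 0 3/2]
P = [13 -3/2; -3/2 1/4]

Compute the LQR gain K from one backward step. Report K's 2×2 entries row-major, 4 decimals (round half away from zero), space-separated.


0.6891 -0.0588 -0.2353 0.1176

BᵀP = [16.5000 -1.7500; -3.0000 0.5000]
S = R + BᵀPB = [3/2 0; 0 3/2] + [21.2500 -3.5000; -3.5000 1.0000] = [22.7500 -3.5000; -3.5000 2.5000]
BᵀPA = [16.5000 -1.7500; -3.0000 0.5000]
K = S⁻¹·BᵀPA = [0.6891 -0.0588; -0.2353 0.1176]
A−BK = [-0.0336 0.0882; -0.9076 0.8824]
AᵀP(A−BK) = [0.9244 -0.1765; -0.1765 0.0882]
P' = Q + AᵀP(A−BK) = [8.9244 -4.1765; -4.1765 4.0882]
tr(P') = 13.0126


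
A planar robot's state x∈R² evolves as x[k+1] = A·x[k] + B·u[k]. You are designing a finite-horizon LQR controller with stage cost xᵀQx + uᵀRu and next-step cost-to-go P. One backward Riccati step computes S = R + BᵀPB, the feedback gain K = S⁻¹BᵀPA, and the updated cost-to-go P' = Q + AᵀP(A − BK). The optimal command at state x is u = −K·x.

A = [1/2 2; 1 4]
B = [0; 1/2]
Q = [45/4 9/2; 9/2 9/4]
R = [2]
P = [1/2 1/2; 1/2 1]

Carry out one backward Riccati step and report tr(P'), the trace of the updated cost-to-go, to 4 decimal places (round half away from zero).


BᵀP = [0.2500 0.5000]
S = R + BᵀPB = [2] + [0.2500] = [2.2500]
BᵀPA = [0.6250 2.5000]
K = S⁻¹·BᵀPA = [0.2778 1.1111]
A−BK = [0.5000 2.0000; 0.8611 3.4444]
AᵀP(A−BK) = [1.4514 5.8056; 5.8056 23.2222]
P' = Q + AᵀP(A−BK) = [12.7014 10.3056; 10.3056 25.4722]
tr(P') = 38.1736

38.1736


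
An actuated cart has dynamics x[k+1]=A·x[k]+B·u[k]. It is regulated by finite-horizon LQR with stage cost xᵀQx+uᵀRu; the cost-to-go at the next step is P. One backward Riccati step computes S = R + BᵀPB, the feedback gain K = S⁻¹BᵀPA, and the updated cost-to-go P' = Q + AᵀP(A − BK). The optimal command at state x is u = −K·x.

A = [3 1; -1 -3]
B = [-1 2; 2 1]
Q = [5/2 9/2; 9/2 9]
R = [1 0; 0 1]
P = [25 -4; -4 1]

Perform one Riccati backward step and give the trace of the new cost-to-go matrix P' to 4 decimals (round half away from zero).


BᵀP = [-33.0000 6.0000; 46.0000 -7.0000]
S = R + BᵀPB = [1 0; 0 1] + [45.0000 -60.0000; -60.0000 85.0000] = [46.0000 -60.0000; -60.0000 86.0000]
BᵀPA = [-105.0000 -51.0000; 145.0000 67.0000]
K = S⁻¹·BᵀPA = [-0.9270 -1.0281; 1.0393 0.0618]
A−BK = [-0.0056 -0.1517; -0.1854 -1.0056]
AᵀP(A−BK) = [1.9663 1.0899; 1.0899 1.4270]
P' = Q + AᵀP(A−BK) = [4.4663 5.5899; 5.5899 10.4270]
tr(P') = 14.8933

14.8933


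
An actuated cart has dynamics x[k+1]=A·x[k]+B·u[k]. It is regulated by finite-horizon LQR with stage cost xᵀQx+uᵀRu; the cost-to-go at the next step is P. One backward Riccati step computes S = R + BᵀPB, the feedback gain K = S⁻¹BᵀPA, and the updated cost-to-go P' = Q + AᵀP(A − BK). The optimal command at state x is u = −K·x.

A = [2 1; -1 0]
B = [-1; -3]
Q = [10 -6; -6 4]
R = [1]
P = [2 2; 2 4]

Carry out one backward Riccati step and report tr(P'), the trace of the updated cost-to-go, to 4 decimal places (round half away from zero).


18.6667

BᵀP = [-8.0000 -14.0000]
S = R + BᵀPB = [1] + [50.0000] = [51.0000]
BᵀPA = [-2.0000 -8.0000]
K = S⁻¹·BᵀPA = [-0.0392 -0.1569]
A−BK = [1.9608 0.8431; -1.1176 -0.4706]
AᵀP(A−BK) = [3.9216 1.6863; 1.6863 0.7451]
P' = Q + AᵀP(A−BK) = [13.9216 -4.3137; -4.3137 4.7451]
tr(P') = 18.6667


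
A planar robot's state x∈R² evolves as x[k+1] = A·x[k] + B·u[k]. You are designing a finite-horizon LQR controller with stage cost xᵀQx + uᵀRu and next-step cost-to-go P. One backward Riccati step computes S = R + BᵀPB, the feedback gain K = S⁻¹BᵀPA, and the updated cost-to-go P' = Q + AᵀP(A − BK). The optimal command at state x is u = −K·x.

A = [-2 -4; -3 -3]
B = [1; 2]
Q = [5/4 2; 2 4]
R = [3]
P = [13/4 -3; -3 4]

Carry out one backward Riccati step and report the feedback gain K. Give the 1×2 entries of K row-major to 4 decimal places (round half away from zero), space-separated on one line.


-0.9268 -0.3902

BᵀP = [-2.7500 5.0000]
S = R + BᵀPB = [3] + [7.2500] = [10.2500]
BᵀPA = [-9.5000 -4.0000]
K = S⁻¹·BᵀPA = [-0.9268 -0.3902]
A−BK = [-1.0732 -3.6098; -1.1463 -2.2195]
AᵀP(A−BK) = [4.1951 4.2927; 4.2927 14.4390]
P' = Q + AᵀP(A−BK) = [5.4451 6.2927; 6.2927 18.4390]
tr(P') = 23.8841


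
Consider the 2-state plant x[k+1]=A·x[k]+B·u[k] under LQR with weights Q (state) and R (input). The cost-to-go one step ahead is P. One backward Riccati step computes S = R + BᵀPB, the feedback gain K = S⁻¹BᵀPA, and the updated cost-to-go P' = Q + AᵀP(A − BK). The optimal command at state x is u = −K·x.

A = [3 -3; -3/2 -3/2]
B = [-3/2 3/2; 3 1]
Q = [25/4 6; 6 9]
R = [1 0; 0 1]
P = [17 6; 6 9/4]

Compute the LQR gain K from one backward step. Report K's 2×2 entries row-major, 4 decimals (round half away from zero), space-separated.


-0.6207 0.2483 1.1638 -1.8155

BᵀP = [-7.5000 -2.2500; 31.5000 11.2500]
S = R + BᵀPB = [1 0; 0 1] + [4.5000 -13.5000; -13.5000 58.5000] = [5.5000 -13.5000; -13.5000 59.5000]
BᵀPA = [-19.1250 25.8750; 77.6250 -111.3750]
K = S⁻¹·BᵀPA = [-0.6207 0.2483; 1.1638 -1.8155]
A−BK = [0.3233 0.0957; -0.8017 -0.4293]
AᵀP(A−BK) = [1.8524 -2.2597; -2.2597 3.4351]
P' = Q + AᵀP(A−BK) = [8.1024 3.7403; 3.7403 12.4351]
tr(P') = 20.5375


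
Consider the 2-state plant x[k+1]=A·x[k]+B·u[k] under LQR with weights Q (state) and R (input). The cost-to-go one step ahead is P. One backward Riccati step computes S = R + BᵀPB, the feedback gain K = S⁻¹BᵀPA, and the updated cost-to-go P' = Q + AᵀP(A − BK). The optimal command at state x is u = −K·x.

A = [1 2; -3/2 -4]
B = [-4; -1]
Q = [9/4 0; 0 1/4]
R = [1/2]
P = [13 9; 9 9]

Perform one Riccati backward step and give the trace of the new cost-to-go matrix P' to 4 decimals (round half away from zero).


48.9840

BᵀP = [-61.0000 -45.0000]
S = R + BᵀPB = [1/2] + [289.0000] = [289.5000]
BᵀPA = [6.5000 58.0000]
K = S⁻¹·BᵀPA = [0.0225 0.2003]
A−BK = [1.0898 2.8014; -1.4775 -3.7997]
AᵀP(A−BK) = [6.1041 15.6978; 15.6978 40.3800]
P' = Q + AᵀP(A−BK) = [8.3541 15.6978; 15.6978 40.6300]
tr(P') = 48.9840


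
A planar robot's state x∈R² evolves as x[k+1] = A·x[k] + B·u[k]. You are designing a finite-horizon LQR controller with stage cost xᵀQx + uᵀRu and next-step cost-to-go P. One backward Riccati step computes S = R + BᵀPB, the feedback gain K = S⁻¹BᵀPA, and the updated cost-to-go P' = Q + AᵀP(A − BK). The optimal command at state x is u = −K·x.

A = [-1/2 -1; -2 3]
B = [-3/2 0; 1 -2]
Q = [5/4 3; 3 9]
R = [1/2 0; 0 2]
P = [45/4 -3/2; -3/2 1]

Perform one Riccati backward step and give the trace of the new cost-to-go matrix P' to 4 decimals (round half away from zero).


BᵀP = [-18.3750 3.2500; 3.0000 -2.0000]
S = R + BᵀPB = [1/2 0; 0 2] + [30.8125 -6.5000; -6.5000 4.0000] = [31.3125 -6.5000; -6.5000 6.0000]
BᵀPA = [2.6875 28.1250; 2.5000 -9.0000]
K = S⁻¹·BᵀPA = [0.2223 0.7571; 0.6575 -0.6798]
A−BK = [-0.1665 0.1356; -0.9073 0.8833]
AᵀP(A−BK) = [1.5712 -1.4601; -1.4601 1.8386]
P' = Q + AᵀP(A−BK) = [2.8212 1.5399; 1.5399 10.8386]
tr(P') = 13.6599

13.6599


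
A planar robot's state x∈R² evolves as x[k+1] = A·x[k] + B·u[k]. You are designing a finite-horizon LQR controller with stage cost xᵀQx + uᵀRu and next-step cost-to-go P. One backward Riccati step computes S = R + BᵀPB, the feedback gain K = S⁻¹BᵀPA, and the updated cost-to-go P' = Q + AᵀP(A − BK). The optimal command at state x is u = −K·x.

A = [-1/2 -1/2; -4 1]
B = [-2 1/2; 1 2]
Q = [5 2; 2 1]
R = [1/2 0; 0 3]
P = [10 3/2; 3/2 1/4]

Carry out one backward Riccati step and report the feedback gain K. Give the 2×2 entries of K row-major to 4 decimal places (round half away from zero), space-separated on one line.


BᵀP = [-18.5000 -2.7500; 8.0000 1.2500]
S = R + BᵀPB = [1/2 0; 0 3] + [34.2500 -14.7500; -14.7500 6.5000] = [34.7500 -14.7500; -14.7500 9.5000]
BᵀPA = [20.2500 6.5000; -9.0000 -2.7500]
K = S⁻¹·BᵀPA = [0.5297 0.1882; -0.1249 0.0028]
A−BK = [0.6219 -0.1249; -4.2798 0.8062]
AᵀP(A−BK) = [0.6491 -0.0366; -0.0366 0.0341]
P' = Q + AᵀP(A−BK) = [5.6491 1.9634; 1.9634 1.0341]
tr(P') = 6.6832

0.5297 0.1882 -0.1249 0.0028


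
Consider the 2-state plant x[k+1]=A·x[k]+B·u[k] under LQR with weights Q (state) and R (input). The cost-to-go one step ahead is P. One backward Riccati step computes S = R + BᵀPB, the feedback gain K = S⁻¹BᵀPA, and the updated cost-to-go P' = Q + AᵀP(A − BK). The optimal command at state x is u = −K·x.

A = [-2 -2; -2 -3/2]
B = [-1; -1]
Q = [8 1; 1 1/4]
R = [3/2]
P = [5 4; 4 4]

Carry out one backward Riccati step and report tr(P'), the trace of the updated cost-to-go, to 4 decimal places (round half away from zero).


18.1149

BᵀP = [-9.0000 -8.0000]
S = R + BᵀPB = [3/2] + [17.0000] = [18.5000]
BᵀPA = [34.0000 30.0000]
K = S⁻¹·BᵀPA = [1.8378 1.6216]
A−BK = [-0.1622 -0.3784; -0.1622 0.1216]
AᵀP(A−BK) = [5.5135 4.8649; 4.8649 4.3514]
P' = Q + AᵀP(A−BK) = [13.5135 5.8649; 5.8649 4.6014]
tr(P') = 18.1149


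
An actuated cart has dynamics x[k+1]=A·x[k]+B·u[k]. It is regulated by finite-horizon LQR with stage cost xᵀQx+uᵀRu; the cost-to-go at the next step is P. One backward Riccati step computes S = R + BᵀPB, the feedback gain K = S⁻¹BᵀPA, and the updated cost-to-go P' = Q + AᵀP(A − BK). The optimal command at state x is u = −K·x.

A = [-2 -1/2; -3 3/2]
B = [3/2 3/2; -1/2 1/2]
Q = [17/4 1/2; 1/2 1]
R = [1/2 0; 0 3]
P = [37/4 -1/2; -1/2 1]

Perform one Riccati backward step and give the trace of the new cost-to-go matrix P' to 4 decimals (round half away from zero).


BᵀP = [14.1250 -1.2500; 13.6250 -0.2500]
S = R + BᵀPB = [1/2 0; 0 3] + [21.8125 20.5625; 20.5625 20.3125] = [22.3125 20.5625; 20.5625 23.3125]
BᵀPA = [-24.5000 -8.9375; -26.5000 -7.1875]
K = S⁻¹·BᵀPA = [-0.2697 -0.6222; -0.8989 0.2404]
A−BK = [-0.2472 0.0726; -2.6854 1.0687]
AᵀP(A−BK) = [9.5730 -3.3708; -3.3708 1.4803]
P' = Q + AᵀP(A−BK) = [13.8230 -2.8708; -2.8708 2.4803]
tr(P') = 16.3033

16.3033


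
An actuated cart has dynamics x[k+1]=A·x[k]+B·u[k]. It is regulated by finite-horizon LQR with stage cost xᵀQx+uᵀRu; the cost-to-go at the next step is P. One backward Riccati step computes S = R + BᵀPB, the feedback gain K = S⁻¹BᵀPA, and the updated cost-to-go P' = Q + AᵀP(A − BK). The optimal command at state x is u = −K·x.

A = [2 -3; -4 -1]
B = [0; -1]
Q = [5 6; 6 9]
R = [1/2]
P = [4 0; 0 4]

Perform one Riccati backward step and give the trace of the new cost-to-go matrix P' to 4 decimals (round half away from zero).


73.5556

BᵀP = [0.0000 -4.0000]
S = R + BᵀPB = [1/2] + [4.0000] = [4.5000]
BᵀPA = [16.0000 4.0000]
K = S⁻¹·BᵀPA = [3.5556 0.8889]
A−BK = [2.0000 -3.0000; -0.4444 -0.1111]
AᵀP(A−BK) = [23.1111 -22.2222; -22.2222 36.4444]
P' = Q + AᵀP(A−BK) = [28.1111 -16.2222; -16.2222 45.4444]
tr(P') = 73.5556


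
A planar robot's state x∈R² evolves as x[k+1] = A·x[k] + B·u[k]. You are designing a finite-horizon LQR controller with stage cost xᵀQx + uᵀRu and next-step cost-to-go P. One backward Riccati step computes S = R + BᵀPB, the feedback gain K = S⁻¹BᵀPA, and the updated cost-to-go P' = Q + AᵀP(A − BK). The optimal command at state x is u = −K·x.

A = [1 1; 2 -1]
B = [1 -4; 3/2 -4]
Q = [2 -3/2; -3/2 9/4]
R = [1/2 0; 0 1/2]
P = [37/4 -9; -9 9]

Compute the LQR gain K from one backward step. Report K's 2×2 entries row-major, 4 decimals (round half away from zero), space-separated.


1.6300 -3.2300 0.1400 -0.9400

BᵀP = [-4.2500 4.5000; -1.0000 0.0000]
S = R + BᵀPB = [1/2 0; 0 1/2] + [2.5000 -1.0000; -1.0000 4.0000] = [3.0000 -1.0000; -1.0000 4.5000]
BᵀPA = [4.7500 -8.7500; -1.0000 -1.0000]
K = S⁻¹·BᵀPA = [1.6300 -3.2300; 0.1400 -0.9400]
A−BK = [-0.0700 0.4700; 0.1150 0.0850]
AᵀP(A−BK) = [1.6475 -3.3475; -3.3475 7.0475]
P' = Q + AᵀP(A−BK) = [3.6475 -4.8475; -4.8475 9.2975]
tr(P') = 12.9450


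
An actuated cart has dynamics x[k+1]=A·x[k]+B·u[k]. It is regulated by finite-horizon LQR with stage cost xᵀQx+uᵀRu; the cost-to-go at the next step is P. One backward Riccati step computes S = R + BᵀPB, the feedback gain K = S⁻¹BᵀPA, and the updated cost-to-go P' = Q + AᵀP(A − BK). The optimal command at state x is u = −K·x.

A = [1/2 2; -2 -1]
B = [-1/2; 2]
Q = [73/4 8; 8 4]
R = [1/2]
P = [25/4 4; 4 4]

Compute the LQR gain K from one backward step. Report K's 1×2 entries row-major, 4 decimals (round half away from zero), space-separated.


-0.9503 0.3727

BᵀP = [4.8750 6.0000]
S = R + BᵀPB = [1/2] + [9.5625] = [10.0625]
BᵀPA = [-9.5625 3.7500]
K = S⁻¹·BᵀPA = [-0.9503 0.3727]
A−BK = [0.0248 2.1863; -0.0994 -1.7453]
AᵀP(A−BK) = [0.4752 -0.1863; -0.1863 11.6025]
P' = Q + AᵀP(A−BK) = [18.7252 7.8137; 7.8137 15.6025]
tr(P') = 34.3276


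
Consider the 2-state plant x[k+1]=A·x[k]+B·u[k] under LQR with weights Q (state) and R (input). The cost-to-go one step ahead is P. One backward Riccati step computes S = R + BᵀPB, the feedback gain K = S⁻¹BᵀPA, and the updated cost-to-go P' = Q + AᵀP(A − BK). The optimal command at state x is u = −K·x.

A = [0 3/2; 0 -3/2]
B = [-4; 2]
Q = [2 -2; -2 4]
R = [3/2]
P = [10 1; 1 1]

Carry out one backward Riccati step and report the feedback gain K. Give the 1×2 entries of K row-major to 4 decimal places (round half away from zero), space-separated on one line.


BᵀP = [-38.0000 -2.0000]
S = R + BᵀPB = [3/2] + [148.0000] = [149.5000]
BᵀPA = [0.0000 -54.0000]
K = S⁻¹·BᵀPA = [0.0000 -0.3612]
A−BK = [0.0000 0.0552; 0.0000 -0.7776]
AᵀP(A−BK) = [0.0000 0.0000; 0.0000 0.7450]
P' = Q + AᵀP(A−BK) = [2.0000 -2.0000; -2.0000 4.7450]
tr(P') = 6.7450

0.0000 -0.3612


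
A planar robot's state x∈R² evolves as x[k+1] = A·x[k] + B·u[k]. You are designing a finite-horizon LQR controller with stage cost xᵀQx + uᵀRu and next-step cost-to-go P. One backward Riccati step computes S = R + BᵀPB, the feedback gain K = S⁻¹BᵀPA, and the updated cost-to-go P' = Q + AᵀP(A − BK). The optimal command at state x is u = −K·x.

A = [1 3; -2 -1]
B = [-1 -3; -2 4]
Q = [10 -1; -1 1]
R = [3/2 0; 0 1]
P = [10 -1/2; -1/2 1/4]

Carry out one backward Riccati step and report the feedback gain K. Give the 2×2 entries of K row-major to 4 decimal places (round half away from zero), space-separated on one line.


0.0913 -0.5817 -0.3688 -0.7738

BᵀP = [-9.0000 0.0000; -32.0000 2.5000]
S = R + BᵀPB = [3/2 0; 0 1] + [9.0000 27.0000; 27.0000 106.0000] = [10.5000 27.0000; 27.0000 107.0000]
BᵀPA = [-9.0000 -27.0000; -37.0000 -98.5000]
K = S⁻¹·BᵀPA = [0.0913 -0.5817; -0.3688 -0.7738]
A−BK = [-0.0152 0.0970; -0.3422 0.9316]
AᵀP(A−BK) = [0.1749 0.1350; 0.1350 1.3270]
P' = Q + AᵀP(A−BK) = [10.1749 -0.8650; -0.8650 2.3270]
tr(P') = 12.5019


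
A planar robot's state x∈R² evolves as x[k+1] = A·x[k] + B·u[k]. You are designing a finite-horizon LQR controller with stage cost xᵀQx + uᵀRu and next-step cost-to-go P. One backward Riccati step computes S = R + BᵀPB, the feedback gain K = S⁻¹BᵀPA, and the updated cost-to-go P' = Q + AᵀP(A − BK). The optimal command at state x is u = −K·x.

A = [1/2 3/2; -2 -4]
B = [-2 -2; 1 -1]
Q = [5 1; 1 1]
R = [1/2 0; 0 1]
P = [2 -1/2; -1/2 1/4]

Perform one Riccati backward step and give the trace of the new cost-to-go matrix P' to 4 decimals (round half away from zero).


BᵀP = [-4.5000 1.2500; -3.5000 0.7500]
S = R + BᵀPB = [1/2 0; 0 1] + [10.2500 7.7500; 7.7500 6.2500] = [10.7500 7.7500; 7.7500 7.2500]
BᵀPA = [-4.7500 -11.7500; -3.2500 -8.2500]
K = S⁻¹·BᵀPA = [-0.5175 -1.1888; 0.1049 0.1329]
A−BK = [-0.3252 -0.6119; -1.3776 -2.6783]
AᵀP(A−BK) = [0.3829 0.7850; 0.7850 1.6276]
P' = Q + AᵀP(A−BK) = [5.3829 1.7850; 1.7850 2.6276]
tr(P') = 8.0105

8.0105


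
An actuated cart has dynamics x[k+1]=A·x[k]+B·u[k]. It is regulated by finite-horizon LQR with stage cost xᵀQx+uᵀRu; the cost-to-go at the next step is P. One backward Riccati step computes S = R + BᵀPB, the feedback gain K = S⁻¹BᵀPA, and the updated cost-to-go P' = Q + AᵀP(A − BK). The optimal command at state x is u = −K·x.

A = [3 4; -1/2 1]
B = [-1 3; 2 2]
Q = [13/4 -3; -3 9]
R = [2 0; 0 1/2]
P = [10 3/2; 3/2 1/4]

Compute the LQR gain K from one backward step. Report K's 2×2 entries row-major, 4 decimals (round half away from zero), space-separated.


-0.1063 -0.1032 0.8589 1.2295

BᵀP = [-7.0000 -1.0000; 33.0000 5.0000]
S = R + BᵀPB = [2 0; 0 1/2] + [5.0000 -23.0000; -23.0000 109.0000] = [7.0000 -23.0000; -23.0000 109.5000]
BᵀPA = [-20.5000 -29.0000; 96.5000 137.0000]
K = S⁻¹·BᵀPA = [-0.1063 -0.1032; 0.8589 1.2295]
A−BK = [0.3168 0.2084; -2.0053 -1.2526]
AᵀP(A−BK) = [0.4946 0.6161; 0.6161 0.8205]
P' = Q + AᵀP(A−BK) = [3.7446 -2.3839; -2.3839 9.8205]
tr(P') = 13.5651


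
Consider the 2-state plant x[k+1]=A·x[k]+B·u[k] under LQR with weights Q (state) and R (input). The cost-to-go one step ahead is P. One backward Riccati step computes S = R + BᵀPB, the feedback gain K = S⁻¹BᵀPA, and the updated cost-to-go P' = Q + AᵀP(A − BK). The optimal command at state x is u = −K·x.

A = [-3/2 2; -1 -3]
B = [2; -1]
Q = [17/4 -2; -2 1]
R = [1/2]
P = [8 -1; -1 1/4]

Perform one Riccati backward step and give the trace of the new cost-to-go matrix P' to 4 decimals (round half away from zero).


6.8554

BᵀP = [17.0000 -2.2500]
S = R + BᵀPB = [1/2] + [36.2500] = [36.7500]
BᵀPA = [-23.2500 40.7500]
K = S⁻¹·BᵀPA = [-0.6327 1.1088]
A−BK = [-0.2347 -0.2177; -1.6327 -1.8912]
AᵀP(A−BK) = [0.5408 0.0306; 0.0306 1.0646]
P' = Q + AᵀP(A−BK) = [4.7908 -1.9694; -1.9694 2.0646]
tr(P') = 6.8554


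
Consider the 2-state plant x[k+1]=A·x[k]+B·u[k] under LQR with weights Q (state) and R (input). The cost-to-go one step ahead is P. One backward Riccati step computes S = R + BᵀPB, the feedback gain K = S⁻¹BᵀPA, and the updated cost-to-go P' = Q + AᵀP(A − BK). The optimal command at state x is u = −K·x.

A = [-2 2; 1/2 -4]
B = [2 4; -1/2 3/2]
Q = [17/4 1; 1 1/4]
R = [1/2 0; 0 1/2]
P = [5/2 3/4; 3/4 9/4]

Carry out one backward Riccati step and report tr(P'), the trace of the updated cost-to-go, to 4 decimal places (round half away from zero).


11.5204

BᵀP = [4.6250 0.3750; 11.1250 6.3750]
S = R + BᵀPB = [1/2 0; 0 1/2] + [9.0625 19.0625; 19.0625 54.0625] = [9.5625 19.0625; 19.0625 54.5625]
BᵀPA = [-9.0625 7.7500; -19.0625 -3.2500]
K = S⁻¹·BᵀPA = [-0.8277 3.0612; -0.0602 -1.1290]
A−BK = [-0.1038 0.3938; 0.1764 -0.7758]
AᵀP(A−BK) = [0.4139 -1.5306; -1.5306 6.6066]
P' = Q + AᵀP(A−BK) = [4.6639 -0.5306; -0.5306 6.8566]
tr(P') = 11.5204


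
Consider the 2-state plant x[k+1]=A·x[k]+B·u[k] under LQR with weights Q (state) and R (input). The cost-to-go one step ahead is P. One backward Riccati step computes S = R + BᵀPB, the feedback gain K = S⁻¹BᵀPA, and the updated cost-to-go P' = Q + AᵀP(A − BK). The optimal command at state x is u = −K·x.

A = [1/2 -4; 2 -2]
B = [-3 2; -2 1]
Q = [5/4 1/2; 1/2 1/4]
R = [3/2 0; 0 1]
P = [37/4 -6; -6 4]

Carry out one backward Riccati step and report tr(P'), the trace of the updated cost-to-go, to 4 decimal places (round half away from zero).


BᵀP = [-15.7500 10.0000; 12.5000 -8.0000]
S = R + BᵀPB = [3/2 0; 0 1] + [27.2500 -21.5000; -21.5000 17.0000] = [28.7500 -21.5000; -21.5000 18.0000]
BᵀPA = [12.1250 43.0000; -9.7500 -34.0000]
K = S⁻¹·BᵀPA = [0.1561 0.7783; -0.3552 -0.9593]
A−BK = [1.6787 0.2534; 2.6674 0.5158]
AᵀP(A−BK) = [0.9564 0.7104; 0.7104 1.9186]
P' = Q + AᵀP(A−BK) = [2.2064 1.2104; 1.2104 2.1686]
tr(P') = 4.3750

4.3750
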